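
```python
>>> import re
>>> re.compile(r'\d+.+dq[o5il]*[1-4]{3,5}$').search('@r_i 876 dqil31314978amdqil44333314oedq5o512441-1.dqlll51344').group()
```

'876 dqil31314978amdqil44333314oedq5o512441-1.dqlll51344'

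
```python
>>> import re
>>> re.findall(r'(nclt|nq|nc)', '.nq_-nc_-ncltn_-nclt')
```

Alternation isn't longest-match — the leftmost alternative that fits at this position is chosen.
One capturing group, so `findall` returns just the captured substring from each match — 4 in all.

['nq', 'nc', 'nclt', 'nclt']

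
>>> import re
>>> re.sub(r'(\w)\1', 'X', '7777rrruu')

'XXXrX'

`\1` has to match the exact text group 1 already captured.
Matches: at [0:2] → '77'; at [2:4] → '77'; at [4:6] → 'rr'; at [7:9] → 'uu'.
`sub` substitutes 'X' at each match site.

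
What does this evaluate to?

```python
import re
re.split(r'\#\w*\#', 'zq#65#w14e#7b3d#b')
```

Matches to split on: at [2:6] → '#65#'; at [10:16] → '#7b3d#'.
Each match becomes a cut point; 3 segments remain.

['zq', 'w14e', 'b']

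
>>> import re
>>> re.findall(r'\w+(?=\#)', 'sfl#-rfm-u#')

Lookahead/lookbehind check context without consuming it, so the matched span excludes the asserted characters.
Walking the string: at [0:3] → 'sfl'; at [9:10] → 'u'.
With no groups in the pattern, `findall` gives back each whole match — 2 here.

['sfl', 'u']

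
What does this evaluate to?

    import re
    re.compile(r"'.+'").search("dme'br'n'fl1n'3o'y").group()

`re.search` tries every starting position until one works.
The match spans [3:17] → "'br'n'fl1n'3o'".

"'br'n'fl1n'3o'"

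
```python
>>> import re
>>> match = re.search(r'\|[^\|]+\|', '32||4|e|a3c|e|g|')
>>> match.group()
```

'|4|'

The match spans [3:6] → '|4|'.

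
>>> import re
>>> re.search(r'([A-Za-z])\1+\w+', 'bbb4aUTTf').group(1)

After group 1 captures some text, `\1` only succeeds where that same text appears again.
`re.search` scans for the first position where the pattern succeeds.
The match spans [0:9] → 'bbb4aUTTf'.
Captured: group 1 = 'b'.

'b'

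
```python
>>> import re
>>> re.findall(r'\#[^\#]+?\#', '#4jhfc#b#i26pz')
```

Since nothing is captured, `findall` lists the 1 matched substring directly.

['#4jhfc#']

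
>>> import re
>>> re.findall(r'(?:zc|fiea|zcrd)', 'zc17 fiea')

Matches: at [0:2] → 'zc'; at [5:9] → 'fiea'.
With no groups in the pattern, `findall` gives back each whole match — 2 here.

['zc', 'fiea']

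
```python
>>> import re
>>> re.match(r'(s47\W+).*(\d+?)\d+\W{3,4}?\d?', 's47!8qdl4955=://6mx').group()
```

This matches the literal 's47', then one or more of a non-word character (captured); then zero or more of any character; then one or more of a digit (lazy) (captured); then one or more of a digit, then 3 to 4 of a non-word character (lazy), then optionally a digit.
Lazy quantifiers expand one character at a time until the remainder of the pattern can match.
`re.match` only tries the pattern at the start of the string.
The match spans [0:15] → 's47!8qdl4955=:/'.
Captured: group 1 = 's47!', group 2 = '5'.

's47!8qdl4955=:/'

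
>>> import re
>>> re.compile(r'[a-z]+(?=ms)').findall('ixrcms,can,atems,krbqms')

['ixrc', 'ate', 'krbq']

The positive lookaround only admits positions where the adjacent text matches; those characters stay outside the span.
No capturing groups, so `findall` returns the 3 full match strings.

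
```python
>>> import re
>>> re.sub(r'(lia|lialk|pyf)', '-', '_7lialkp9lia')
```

'_7-lkp9-'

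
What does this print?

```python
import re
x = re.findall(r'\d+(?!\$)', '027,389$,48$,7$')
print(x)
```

['027', '38', '4']

`(?!…)`/`(?<!…)` only lets a position through if the neighbouring text does NOT match; no characters are consumed.
Scanning left to right: at [0:3] → '027'; at [4:6] → '38'; at [9:10] → '4'.
With no groups in the pattern, `findall` gives back each whole match — 3 here.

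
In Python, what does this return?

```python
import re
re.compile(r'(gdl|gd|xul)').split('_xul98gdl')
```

['_', 'xul', '98', 'gdl', '']

`|` is ordered: at each position the engine commits to the first alternative that works.
With a capturing group present, the delimiter's captured portion is kept in the result list.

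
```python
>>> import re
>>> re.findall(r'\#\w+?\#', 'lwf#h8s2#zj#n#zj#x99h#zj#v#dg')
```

['#h8s2#', '#n#', '#x99h#', '#v#']

Since nothing is captured, `findall` lists the 4 matched substrings directly.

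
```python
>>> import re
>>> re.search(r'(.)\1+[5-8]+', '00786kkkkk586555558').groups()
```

The match spans [0:5] → '00786'.
Captured: group 1 = '0'.

('0',)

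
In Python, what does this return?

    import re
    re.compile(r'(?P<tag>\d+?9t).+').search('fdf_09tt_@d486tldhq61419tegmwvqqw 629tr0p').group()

'09tt_@d486tldhq61419tegmwvqqw 629tr0p'

The match spans [4:41] → '09tt_@d486tldhq61419tegmwvqqw 629tr0p'.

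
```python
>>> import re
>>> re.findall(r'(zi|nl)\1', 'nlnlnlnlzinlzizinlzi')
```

['nl', 'nl', 'zi']

After group 1 captures some text, `\1` only succeeds where that same text appears again.
Matches: at [0:4] match 'nlnl', group 1 = 'nl'; at [4:8] match 'nlnl', group 1 = 'nl'; at [12:16] match 'zizi', group 1 = 'zi'.
`findall` collects group 1 from each match (3 total).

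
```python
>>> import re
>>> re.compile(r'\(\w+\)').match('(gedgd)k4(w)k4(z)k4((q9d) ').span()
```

(0, 7)

`match` is anchored at position 0; if the pattern doesn't fit there, it returns None.
The match spans [0:7] → '(gedgd)'.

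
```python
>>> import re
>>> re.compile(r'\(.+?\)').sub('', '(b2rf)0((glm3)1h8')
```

'01h8'

A `+?`/`*?`/`{m,n}?` starts at its minimum and grows only as far as needed for what follows to match.
Matches: at [0:6] → '(b2rf)'; at [7:14] → '((glm3)'.
Every occurrence is swapped for ''.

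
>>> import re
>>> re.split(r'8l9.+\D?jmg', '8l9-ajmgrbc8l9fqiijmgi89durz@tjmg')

Each match becomes a cut point; 2 segments remain.

['', '']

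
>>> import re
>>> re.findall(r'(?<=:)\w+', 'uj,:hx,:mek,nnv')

['hx', 'mek']

Lookahead/lookbehind check context without consuming it, so the matched span excludes the asserted characters.
Matches: at [4:6] → 'hx'; at [8:11] → 'mek'.
Since nothing is captured, `findall` lists the 2 matched substrings directly.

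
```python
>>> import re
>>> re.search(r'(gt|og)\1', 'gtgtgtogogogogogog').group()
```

'gtgt'

After group 1 captures some text, `\1` only succeeds where that same text appears again.
The match spans [0:4] → 'gtgt'.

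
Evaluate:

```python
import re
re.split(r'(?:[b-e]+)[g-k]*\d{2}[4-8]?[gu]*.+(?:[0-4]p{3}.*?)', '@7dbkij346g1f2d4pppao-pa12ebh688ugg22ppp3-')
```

['@7', '3-']

The pattern matches one or more of a character in [b-e] (non-capturing group); then zero or more of a character in [g-k], then exactly 2 of a digit, then optionally a character in [4-8]; then zero or more of one of [gu]; then one or more of any character; then a character in [0-4], then exactly 3 of a literal 'p', then zero or more of any character (lazy) (non-capturing group).
With the lazy modifier that quantifier settles for the fewest repetitions that let the rest of the pattern succeed (the atoms after it are unaffected and can still be greedy).
Matches to split on: at [2:40] → 'dbkij346g1f2d4pppao-pa12ebh688ugg22ppp'.
`split` removes every match and returns the 2 fragments in between.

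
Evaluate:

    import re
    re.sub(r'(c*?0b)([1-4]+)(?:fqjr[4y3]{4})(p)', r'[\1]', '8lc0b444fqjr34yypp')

'8l[c0b]p'

Each match is replaced using the text its own group 1 captured.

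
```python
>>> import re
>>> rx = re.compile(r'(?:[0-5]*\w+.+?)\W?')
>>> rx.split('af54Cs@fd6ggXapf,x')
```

Pattern: zero or more of a character in [0-5], then one or more of a word character, then one or more of any character (lazy) (non-capturing group); then optionally a non-word character.
Because the quantifier is non-greedy, it stops expanding at the earliest point where the rest of the pattern can succeed.
Matches to split on: at [0:7] → 'af54Cs@'; at [7:17] → 'fd6ggXapf,'.
The string is cut at each match, leaving 3 pieces.

['', '', 'x']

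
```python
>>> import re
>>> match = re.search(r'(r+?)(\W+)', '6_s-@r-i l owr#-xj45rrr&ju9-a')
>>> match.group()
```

The pattern matches one or more of a literal 'r' (lazy) (captured); then one or more of a non-word character (captured).
`re.search` tries every starting position until one works.
The match spans [5:7] → 'r-'.
Captured: group 1 = 'r', group 2 = '-'.

'r-'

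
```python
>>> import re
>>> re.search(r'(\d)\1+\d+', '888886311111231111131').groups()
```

The match spans [0:21] → '888886311111231111131'.
Captured: group 1 = '8'.

('8',)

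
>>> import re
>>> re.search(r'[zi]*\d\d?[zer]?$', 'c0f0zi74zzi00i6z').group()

'i6z'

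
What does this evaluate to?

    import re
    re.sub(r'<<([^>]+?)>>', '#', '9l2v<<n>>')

Matches: at [4:9] → '<<n>>'.
Every occurrence is swapped for '#'.

'9l2v#'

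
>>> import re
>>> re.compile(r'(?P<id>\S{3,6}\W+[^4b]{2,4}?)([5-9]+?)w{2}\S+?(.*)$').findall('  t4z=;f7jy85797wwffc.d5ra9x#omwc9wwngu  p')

[('t4z=;f7jy', '85797', 'fc.d5ra9x#omwc9wwngu  p')]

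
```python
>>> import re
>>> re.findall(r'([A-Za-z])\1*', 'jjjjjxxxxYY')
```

['j', 'x', 'Y']

A backreference is literal: `\1` must see the identical characters the first group matched.
Matches: at [0:5] match 'jjjjj', group 1 = 'j'; at [5:9] match 'xxxx', group 1 = 'x'; at [9:11] match 'YY', group 1 = 'Y'.
Because there's exactly one group, `findall` drops the full match and keeps group 1 from each hit.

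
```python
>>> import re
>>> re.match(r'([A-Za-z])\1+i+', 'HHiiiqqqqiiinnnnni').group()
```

With `match`, the pattern is implicitly anchored at the beginning.
The match spans [0:5] → 'HHiii'.

'HHiii'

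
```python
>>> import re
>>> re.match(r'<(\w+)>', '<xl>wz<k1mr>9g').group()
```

'<xl>'

`re.match` only tries the pattern at the start of the string.
The match spans [0:4] → '<xl>'.
Captured: group 1 = 'xl'.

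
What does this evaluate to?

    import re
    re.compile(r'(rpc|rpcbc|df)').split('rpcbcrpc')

['', 'rpc', 'bc', 'rpc', '']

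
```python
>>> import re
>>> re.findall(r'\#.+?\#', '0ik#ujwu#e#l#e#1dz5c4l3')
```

['#ujwu#', '#l#']

A `+?`/`*?`/`{m,n}?` starts at its minimum and grows only as far as needed for what follows to match.
Walking the string: at [3:9] → '#ujwu#'; at [10:13] → '#l#'.
No capturing groups, so `findall` returns the 2 full match strings.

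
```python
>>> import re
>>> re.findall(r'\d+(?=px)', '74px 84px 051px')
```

The lookaround is zero-width — it requires the adjacent text to match without consuming it, so the asserted text isn't part of the match.
Matches: at [0:2] → '74'; at [5:7] → '84'; at [10:13] → '051'.
Since nothing is captured, `findall` lists the 3 matched substrings directly.

['74', '84', '051']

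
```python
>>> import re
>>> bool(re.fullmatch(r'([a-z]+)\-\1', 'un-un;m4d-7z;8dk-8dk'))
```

False

`fullmatch` succeeds only if the pattern covers the string from start to end.
Here the pattern can't cover the whole string, so the call returns None, and `bool(None)` is False.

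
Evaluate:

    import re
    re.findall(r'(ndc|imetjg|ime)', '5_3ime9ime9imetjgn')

Alternation tries branches left to right and keeps the first one that lets the overall match succeed at that position.
Matches: at [3:6] match 'ime', group 1 = 'ime'; at [7:10] match 'ime', group 1 = 'ime'; at [11:17] match 'imetjg', group 1 = 'imetjg'.
Because there's exactly one group, `findall` drops the full match and keeps group 1 from each hit.

['ime', 'ime', 'imetjg']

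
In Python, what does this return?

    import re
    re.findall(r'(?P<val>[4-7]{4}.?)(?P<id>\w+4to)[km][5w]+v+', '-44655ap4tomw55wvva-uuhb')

Pattern: exactly 4 of a character in [4-7], then optionally any character (captured as 'val'); then one or more of a word character, then the literal '4to' (captured as 'id'); then one of [km], then one or more of one of [5w], then one or more of a literal 'v'.
Scanning left to right: at [1:18] match '44655ap4tomw55wvv', groups = ('44655', 'ap4to').
2 groups means the one result is a tuple of 2 captured strings — 1 here.

[('44655', 'ap4to')]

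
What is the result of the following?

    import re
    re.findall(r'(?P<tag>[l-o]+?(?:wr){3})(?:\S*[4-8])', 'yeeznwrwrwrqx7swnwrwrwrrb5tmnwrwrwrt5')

['nwrwrwr']

The pattern matches one or more of a character in [l-o] (lazy), then the literal 'wr' repeated 3 times (captured as 'tag'); then zero or more of a non-whitespace character, then a character in [4-8] (non-capturing group).
Walking the string: at [4:37] match 'nwrwrwrqx7swnwrwrwrrb5tmnwrwrwrt5', group 1 = 'nwrwrwr'.
`findall` collects group 1 from the one match (1 total).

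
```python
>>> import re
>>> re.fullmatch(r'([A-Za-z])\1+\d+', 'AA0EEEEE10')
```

The backreference `\1` re-matches whatever the first group consumed, character for character.
`re.fullmatch` is like wrapping the pattern in `^…$` (in single-line mode).
Here the pattern can't cover the whole string, so the call returns None.

None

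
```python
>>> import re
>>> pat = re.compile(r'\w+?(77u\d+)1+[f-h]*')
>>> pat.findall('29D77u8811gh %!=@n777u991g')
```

['77u881', '77u99']

Pattern: one or more of a word character (lazy); then the literal '77u', then one or more of a digit (captured); then one or more of a literal '1', then zero or more of a character in [f-h].
`findall` collects group 1 from each match (2 total).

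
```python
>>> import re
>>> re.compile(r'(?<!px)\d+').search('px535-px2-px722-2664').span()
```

The negative lookaround is zero-width — it rules out positions where the adjacent text would match, without consuming anything.
The match spans [3:5] → '35'.

(3, 5)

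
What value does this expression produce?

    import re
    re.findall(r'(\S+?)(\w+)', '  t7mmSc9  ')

[('t', '7mmSc9')]

A `+?`/`*?`/`{m,n}?` starts at its minimum and grows only as far as needed for what follows to match.
2 groups means the one result is a tuple of 2 captured strings — 1 here.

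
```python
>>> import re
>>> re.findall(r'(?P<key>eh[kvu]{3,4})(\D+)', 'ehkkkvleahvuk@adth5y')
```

[('ehkkkv', 'leahvuk@adth')]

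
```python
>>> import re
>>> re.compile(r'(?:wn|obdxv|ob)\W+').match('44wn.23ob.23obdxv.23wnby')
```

`match` is anchored at position 0; if the pattern doesn't fit there, it returns None.
Here the pattern fails at index 0, so the call returns None.

None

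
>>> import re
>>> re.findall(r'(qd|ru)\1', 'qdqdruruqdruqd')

['qd', 'ru']

After group 1 captures some text, `\1` only succeeds where that same text appears again.
Because there's exactly one group, `findall` drops the full match and keeps group 1 from each hit.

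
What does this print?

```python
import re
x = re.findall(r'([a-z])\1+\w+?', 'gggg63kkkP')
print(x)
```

`\1` is not a pattern — it's the concrete string captured by group 1, re-applied verbatim.
One capturing group, so `findall` returns just the captured substring from each match — 2 in all.

['g', 'k']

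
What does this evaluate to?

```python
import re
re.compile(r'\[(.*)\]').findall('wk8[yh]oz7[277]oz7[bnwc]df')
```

['yh]oz7[277]oz7[bnwc']

Walking the string: at [3:24] match '[yh]oz7[277]oz7[bnwc]', group 1 = 'yh]oz7[277]oz7[bnwc'.
One capturing group, so `findall` returns just the captured substring from the one match — 1 in all.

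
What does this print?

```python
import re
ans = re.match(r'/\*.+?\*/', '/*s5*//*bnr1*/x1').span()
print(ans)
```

(0, 6)

`re.match` won't scan ahead — the pattern has to work from the very first character.
The match spans [0:6] → '/*s5*/'.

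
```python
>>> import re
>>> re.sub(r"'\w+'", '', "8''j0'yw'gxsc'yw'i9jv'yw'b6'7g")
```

"8'ywywyw7g"

`sub` substitutes '' at each match site.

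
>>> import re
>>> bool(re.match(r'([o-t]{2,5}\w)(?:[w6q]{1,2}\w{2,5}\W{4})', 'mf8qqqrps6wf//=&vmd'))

Pattern: 2 to 5 of a character in [o-t], then a word character (captured); then 1 to 2 of one of [w6q], then 2 to 5 of a word character, then exactly 4 of a non-word character (non-capturing group).
`re.match` won't scan ahead — the pattern has to work from the very first character.
Here the pattern fails at index 0, so the call returns None, and `bool(None)` is False.

False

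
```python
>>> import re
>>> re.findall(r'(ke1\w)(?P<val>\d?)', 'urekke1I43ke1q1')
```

[('ke1I', '4'), ('ke1q', '1')]

2 groups means each result is a tuple of 2 captured strings — 2 here.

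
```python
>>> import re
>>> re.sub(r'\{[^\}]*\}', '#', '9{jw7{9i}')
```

'9#'

Matches: at [1:9] → '{jw7{9i}'.
`sub` substitutes '#' at each match site.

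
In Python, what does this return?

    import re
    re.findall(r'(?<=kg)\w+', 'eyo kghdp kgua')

Because the assertion is zero-width, the text it checks is not consumed and won't appear in the result.
Scanning left to right: at [6:9] → 'hdp'; at [12:14] → 'ua'.
`findall` yields the raw match text (2 of them) because the pattern has no groups.

['hdp', 'ua']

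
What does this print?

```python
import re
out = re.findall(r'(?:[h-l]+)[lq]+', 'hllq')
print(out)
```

['hllq']

This matches one or more of a character in [h-l] (non-capturing group); then one or more of one of [lq].
Scanning left to right: at [0:4] → 'hllq'.
`findall` yields the raw match text (1 of them) because the pattern has no groups.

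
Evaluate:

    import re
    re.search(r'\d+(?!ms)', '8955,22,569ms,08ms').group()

'8955'

A negative assertion filters positions out without eating any characters.
`re.search` scans for the first position where the pattern succeeds.
The match spans [0:4] → '8955'.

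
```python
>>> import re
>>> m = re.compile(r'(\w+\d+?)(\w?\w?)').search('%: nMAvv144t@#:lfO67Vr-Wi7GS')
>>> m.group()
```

This matches one or more of a word character, then one or more of a digit (lazy) (captured); then optionally a word character, then optionally a word character (captured).
The match spans [3:12] → 'nMAvv144t'.

'nMAvv144t'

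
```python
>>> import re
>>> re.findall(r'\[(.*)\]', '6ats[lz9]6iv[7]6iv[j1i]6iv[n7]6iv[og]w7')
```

Scanning left to right: at [4:37] match '[lz9]6iv[7]6iv[j1i]6iv[n7]6iv[og]', group 1 = 'lz9]6iv[7]6iv[j1i]6iv[n7]6iv[og'.
Because there's exactly one group, `findall` drops the full match and keeps group 1 from the one hit.

['lz9]6iv[7]6iv[j1i]6iv[n7]6iv[og']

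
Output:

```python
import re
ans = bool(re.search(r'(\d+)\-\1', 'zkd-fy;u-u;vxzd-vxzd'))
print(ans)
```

False

`\1` is not a pattern — it's the concrete string captured by group 1, re-applied verbatim.
Here the pattern never matches, so the call returns None, and `bool(None)` is False.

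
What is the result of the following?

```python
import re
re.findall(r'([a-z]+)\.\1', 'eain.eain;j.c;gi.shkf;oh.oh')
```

A backreference is literal: `\1` must see the identical characters the first group matched.
With a single group, `findall` returns only what that group captured — 2 items.

['eain', 'oh']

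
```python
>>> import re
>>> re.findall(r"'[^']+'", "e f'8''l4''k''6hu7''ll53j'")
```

["'8'", "'l4'", "'k'", "'6hu7'", "'ll53j'"]

Scanning left to right: at [3:6] → "'8'"; at [6:10] → "'l4'"; at [10:13] → "'k'"; at [13:19] → "'6hu7'"; at [19:26] → "'ll53j'".
`findall` yields the raw match text (5 of them) because the pattern has no groups.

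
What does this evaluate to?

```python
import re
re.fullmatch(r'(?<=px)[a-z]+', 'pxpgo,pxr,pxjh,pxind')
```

Lookahead/lookbehind check context without consuming it, so the matched span excludes the asserted characters.
`fullmatch` succeeds only if the pattern covers the string from start to end.
Here the pattern can't cover the whole string, so the call returns None.

None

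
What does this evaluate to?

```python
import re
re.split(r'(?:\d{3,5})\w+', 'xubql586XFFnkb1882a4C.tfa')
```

['xubql', '.tfa']

Each match becomes a cut point; 2 segments remain.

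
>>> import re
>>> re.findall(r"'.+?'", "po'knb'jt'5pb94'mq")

["'knb'", "'5pb94'"]

The `?` after the quantifier makes it lazy — it takes as little as possible before letting the rest of the pattern try.
No capturing groups, so `findall` returns the 2 full match strings.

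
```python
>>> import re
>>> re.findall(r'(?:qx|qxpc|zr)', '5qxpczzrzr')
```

['qx', 'zr', 'zr']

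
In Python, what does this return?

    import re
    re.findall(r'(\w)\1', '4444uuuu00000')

['4', '4', 'u', 'u', '0', '0']

After group 1 captures some text, `\1` only succeeds where that same text appears again.
Walking the string: at [0:2] match '44', group 1 = '4'; at [2:4] match '44', group 1 = '4'; at [4:6] match 'uu', group 1 = 'u'; at [6:8] match 'uu', group 1 = 'u'; at [8:10] match '00', group 1 = '0'; ….
With a single group, `findall` returns only what that group captured — 6 items.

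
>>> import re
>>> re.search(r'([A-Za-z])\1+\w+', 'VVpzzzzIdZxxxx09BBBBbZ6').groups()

The match spans [0:23] → 'VVpzzzzIdZxxxx09BBBBbZ6'.
Captured: group 1 = 'V'.

('V',)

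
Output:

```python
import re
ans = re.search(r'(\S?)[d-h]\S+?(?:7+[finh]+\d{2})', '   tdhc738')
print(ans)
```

None

Pattern: optionally a non-whitespace character (captured); then a character in [d-h], then one or more of a non-whitespace character (lazy); then one or more of the literal '7', then one or more of one of [finh], then exactly 2 of a digit (non-capturing group).
Unlike `match`, `search` isn't anchored — it looks for the pattern anywhere in the string.
Here the pattern never matches, so the call returns None.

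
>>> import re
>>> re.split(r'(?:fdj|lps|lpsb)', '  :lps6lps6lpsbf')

Alternation tries branches left to right and keeps the first one that lets the overall match succeed at that position.
The string is cut at each match, leaving 4 pieces.

['  :', '6', '6', 'bf']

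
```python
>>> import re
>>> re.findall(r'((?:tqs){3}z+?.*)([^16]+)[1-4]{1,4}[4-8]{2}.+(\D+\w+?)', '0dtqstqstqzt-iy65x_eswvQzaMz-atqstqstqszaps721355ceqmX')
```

The pattern matches the literal 'tqs' repeated 3 times, then one or more of the literal 'z' (lazy), then zero or more of any character (captured); then one or more of any character except [16] (captured); then 1 to 4 of a character in [1-4], then exactly 2 of a character in [4-8], then one or more of any character; then one or more of a non-digit, then one or more of a word character (lazy) (captured).
Walking the string: at [30:54] match 'tqstqstqszaps721355ceqmX', groups = ('tqstqstqszaps7', '2', 'mX').
`findall` packs the 3 group values into a tuple for every match.

[('tqstqstqszaps7', '2', 'mX')]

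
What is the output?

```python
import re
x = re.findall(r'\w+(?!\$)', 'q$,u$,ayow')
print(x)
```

['ayow']

`(?!…)`/`(?<!…)` only lets a position through if the neighbouring text does NOT match; no characters are consumed.
Matches: at [6:10] → 'ayow'.
Since nothing is captured, `findall` lists the 1 matched substring directly.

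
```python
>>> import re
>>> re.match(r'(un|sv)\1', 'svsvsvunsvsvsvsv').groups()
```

('sv',)

The match spans [0:4] → 'svsv'.
Captured: group 1 = 'sv'.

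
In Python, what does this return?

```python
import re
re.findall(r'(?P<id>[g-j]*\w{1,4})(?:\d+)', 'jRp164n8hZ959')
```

Pattern: zero or more of a character in [g-j], then 1 to 4 of a word character (captured as 'id'); then one or more of a digit (non-capturing group).
Scanning left to right: at [0:6] match 'jRp164', group 1 = 'jRp16'; at [6:13] match 'n8hZ959', group 1 = 'n8hZ'.
With a single group, `findall` returns only what that group captured — 2 items.

['jRp16', 'n8hZ']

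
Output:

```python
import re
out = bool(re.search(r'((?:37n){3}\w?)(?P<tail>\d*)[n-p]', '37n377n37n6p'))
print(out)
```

Pattern: the literal '37n' repeated 3 times, then optionally a word character (captured); then zero or more of a digit (captured as 'tail'); then a character in [n-p].
`search` walks the string left to right and returns the first match it finds.
Here no position works, so the call returns None, and `bool(None)` is False.

False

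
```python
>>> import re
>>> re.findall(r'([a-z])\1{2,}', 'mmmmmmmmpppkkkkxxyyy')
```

['m', 'p', 'k', 'y']

After group 1 captures some text, `\1` only succeeds where that same text appears again.
Scanning left to right: at [0:8] match 'mmmmmmmm', group 1 = 'm'; at [8:11] match 'ppp', group 1 = 'p'; at [11:15] match 'kkkk', group 1 = 'k'; at [17:20] match 'yyy', group 1 = 'y'.
Because there's exactly one group, `findall` drops the full match and keeps group 1 from each hit.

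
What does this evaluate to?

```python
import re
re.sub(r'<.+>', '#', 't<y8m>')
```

Every occurrence is swapped for '#'.

't#'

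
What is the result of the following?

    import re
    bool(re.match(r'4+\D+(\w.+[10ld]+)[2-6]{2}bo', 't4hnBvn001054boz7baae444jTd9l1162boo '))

False

With `match`, the pattern is implicitly anchored at the beginning.
Here the string doesn't start with a match, so the call returns None, and `bool(None)` is False.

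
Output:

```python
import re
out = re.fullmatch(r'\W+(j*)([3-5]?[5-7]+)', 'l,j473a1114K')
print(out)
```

None

The pattern matches one or more of a non-word character; then zero or more of a literal 'j' (captured); then optionally a character in [3-5], then one or more of a character in [5-7] (captured).
For `fullmatch`, every character of the input must be accounted for by the pattern.
Here there's no way to consume every character, so the call returns None.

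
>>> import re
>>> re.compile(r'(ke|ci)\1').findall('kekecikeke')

['ke', 'ke']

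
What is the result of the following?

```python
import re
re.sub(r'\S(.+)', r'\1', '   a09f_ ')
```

This matches a non-whitespace character; then one or more of any character (captured).
Matches: at [3:9] → 'a09f_ '.
Each match is replaced using the text its own group 1 captured.

'   09f_ '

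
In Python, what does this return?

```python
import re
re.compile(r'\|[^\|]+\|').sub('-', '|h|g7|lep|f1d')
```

Matches: at [0:3] → '|h|'; at [5:10] → '|lep|'.
Every occurrence is swapped for '-'.

'-g7-f1d'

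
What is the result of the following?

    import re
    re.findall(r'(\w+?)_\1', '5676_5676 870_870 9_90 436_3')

A backreference is literal: `\1` must see the identical characters the first group matched.
Walking the string: at [0:9] match '5676_5676', group 1 = '5676'; at [10:17] match '870_870', group 1 = '870'; at [18:21] match '9_9', group 1 = '9'.
With a single group, `findall` returns only what that group captured — 3 items.

['5676', '870', '9']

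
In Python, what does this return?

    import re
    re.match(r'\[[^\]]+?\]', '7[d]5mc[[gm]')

None

`re.match` won't scan ahead — the pattern has to work from the very first character.
Here position 0 doesn't satisfy it, so the call returns None.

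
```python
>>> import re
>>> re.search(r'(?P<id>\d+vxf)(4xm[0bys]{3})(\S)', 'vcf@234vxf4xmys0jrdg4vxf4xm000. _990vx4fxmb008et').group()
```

'234vxf4xmys0j'

The match spans [4:17] → '234vxf4xmys0j'.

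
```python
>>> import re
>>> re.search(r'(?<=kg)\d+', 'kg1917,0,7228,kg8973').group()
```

The lookaround is zero-width — it requires the adjacent text to match without consuming it, so the asserted text isn't part of the match.
Unlike `match`, `search` isn't anchored — it looks for the pattern anywhere in the string.
The match spans [2:6] → '1917'.

'1917'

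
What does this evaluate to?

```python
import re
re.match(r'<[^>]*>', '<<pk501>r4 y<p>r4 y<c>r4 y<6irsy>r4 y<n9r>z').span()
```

(0, 8)

`re.match` only tries the pattern at the start of the string.
The match spans [0:8] → '<<pk501>'.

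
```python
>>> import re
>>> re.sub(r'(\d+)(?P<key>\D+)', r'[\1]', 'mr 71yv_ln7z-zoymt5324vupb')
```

The pattern matches one or more of a digit (captured); then one or more of a non-digit (captured as 'key').
Matches: at [3:10] → '71yv_ln'; at [10:18] → '7z-zoymt'; at [18:26] → '5324vupb'.
Each match is replaced using the text its own group 1 captured.

'mr [71][7][5324]'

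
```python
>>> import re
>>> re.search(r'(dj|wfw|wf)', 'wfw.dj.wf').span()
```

(0, 3)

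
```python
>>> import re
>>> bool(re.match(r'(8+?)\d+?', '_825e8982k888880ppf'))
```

False

Pattern: one or more of a literal '8' (lazy) (captured); then one or more of a digit (lazy).
With `match`, the pattern is implicitly anchored at the beginning.
Here the pattern fails at index 0, so the call returns None, and `bool(None)` is False.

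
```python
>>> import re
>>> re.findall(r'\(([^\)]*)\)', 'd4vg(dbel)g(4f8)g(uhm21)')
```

['dbel', '4f8', 'uhm21']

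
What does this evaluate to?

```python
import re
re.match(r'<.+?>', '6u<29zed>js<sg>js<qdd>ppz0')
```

None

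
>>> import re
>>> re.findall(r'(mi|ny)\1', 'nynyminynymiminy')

['ny', 'ny', 'mi']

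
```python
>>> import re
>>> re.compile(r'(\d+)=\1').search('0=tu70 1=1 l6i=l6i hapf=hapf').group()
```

'1=1'

`\1` is not a pattern — it's the concrete string captured by group 1, re-applied verbatim.
Unlike `match`, `search` isn't anchored — it looks for the pattern anywhere in the string.
The match spans [7:10] → '1=1'.
Captured: group 1 = '1'.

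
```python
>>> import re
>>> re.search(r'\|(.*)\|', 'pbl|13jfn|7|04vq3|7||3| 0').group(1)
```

Unlike `match`, `search` isn't anchored — it looks for the pattern anywhere in the string.
The match spans [3:23] → '|13jfn|7|04vq3|7||3|'.
Captured: group 1 = '13jfn|7|04vq3|7||3'.

'13jfn|7|04vq3|7||3'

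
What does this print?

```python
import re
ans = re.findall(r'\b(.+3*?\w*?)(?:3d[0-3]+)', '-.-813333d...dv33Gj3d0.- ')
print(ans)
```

['813333d...dv33Gj']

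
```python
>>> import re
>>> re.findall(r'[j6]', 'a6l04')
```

['6']

Pattern: one of [j6].
Walking the string: at [1:2] → '6'.
No capturing groups, so `findall` returns the 1 full match string.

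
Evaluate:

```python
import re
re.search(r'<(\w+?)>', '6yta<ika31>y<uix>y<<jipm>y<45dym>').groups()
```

('ika31',)

`search` walks the string left to right and returns the first match it finds.
The match spans [4:11] → '<ika31>'.
Captured: group 1 = 'ika31'.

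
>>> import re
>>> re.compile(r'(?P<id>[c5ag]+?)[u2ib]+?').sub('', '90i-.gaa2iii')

This matches one or more of one of [c5ag] (lazy) (captured as 'id'); then one or more of one of [u2ib] (lazy).
Because the quantifier is non-greedy, it stops expanding at the earliest point where the rest of the pattern can succeed.
Matches: at [5:9] → 'gaa2'.
Every occurrence is swapped for ''.

'90i-.iii'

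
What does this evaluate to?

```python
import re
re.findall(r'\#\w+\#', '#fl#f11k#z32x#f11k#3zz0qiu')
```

['#fl#', '#z32x#']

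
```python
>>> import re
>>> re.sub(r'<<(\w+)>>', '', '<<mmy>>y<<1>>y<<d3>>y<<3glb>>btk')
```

'yyybtk'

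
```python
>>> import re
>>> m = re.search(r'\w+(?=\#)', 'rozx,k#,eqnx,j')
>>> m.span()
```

(5, 6)

Lookahead/lookbehind check context without consuming it, so the matched span excludes the asserted characters.
Unlike `match`, `search` isn't anchored — it looks for the pattern anywhere in the string.
The match spans [5:6] → 'k'.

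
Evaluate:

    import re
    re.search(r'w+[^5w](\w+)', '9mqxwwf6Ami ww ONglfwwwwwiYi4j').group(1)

The pattern matches one or more of a literal 'w', then any character except [5w]; then one or more of a word character (captured).
`re.search` scans for the first position where the pattern succeeds.
The match spans [4:11] → 'wwf6Ami'.
Captured: group 1 = '6Ami'.

'6Ami'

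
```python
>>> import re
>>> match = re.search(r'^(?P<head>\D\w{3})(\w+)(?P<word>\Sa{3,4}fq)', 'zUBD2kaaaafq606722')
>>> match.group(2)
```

'2k'

The pattern matches anchored at the start of the string; then a non-digit, then exactly 3 of a word character (captured as 'head'); then one or more of a word character (captured); then a non-whitespace character, then 3 to 4 of a literal 'a', then the literal 'fq' (captured as 'word').
Unlike `match`, `search` isn't anchored — it looks for the pattern anywhere in the string.
The match spans [0:12] → 'zUBD2kaaaafq'.
Captured: group 1 = 'zUBD', group 2 = '2k', group 3 = 'aaaafq'.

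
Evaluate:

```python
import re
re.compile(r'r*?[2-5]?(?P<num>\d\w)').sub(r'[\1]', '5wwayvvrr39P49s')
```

The pattern matches zero or more of the literal 'r' (lazy), then optionally a character in [2-5]; then a digit, then a word character (captured as 'num').
Matches: at [0:2] → '5w'; at [7:12] → 'rr39P'; at [12:15] → '49s'.
Each match is replaced using the text its own group 1 captured.

'[5w]wayvv[9P][9s]'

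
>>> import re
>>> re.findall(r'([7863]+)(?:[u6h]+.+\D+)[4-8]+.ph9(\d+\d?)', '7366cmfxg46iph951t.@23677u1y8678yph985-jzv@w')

`findall` packs the 2 group values into a tuple for every match.

[('736', '85')]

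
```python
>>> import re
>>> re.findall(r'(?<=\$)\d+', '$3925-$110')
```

['3925', '110']

Because the assertion is zero-width, the text it checks is not consumed and won't appear in the result.
Scanning left to right: at [1:5] → '3925'; at [7:10] → '110'.
Since nothing is captured, `findall` lists the 2 matched substrings directly.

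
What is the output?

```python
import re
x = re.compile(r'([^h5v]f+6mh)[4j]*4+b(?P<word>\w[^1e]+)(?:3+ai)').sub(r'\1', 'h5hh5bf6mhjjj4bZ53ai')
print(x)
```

h5hh5bf6mh

Pattern: any character except [h5v], then one or more of a literal 'f', then the literal '6mh' (captured); then zero or more of one of [4j], then one or more of the literal '4', then the literal 'b'; then a word character, then one or more of any character except [1e] (captured as 'word'); then one or more of a literal '3', then the literal 'ai' (non-capturing group).
Matches: at [5:20] → 'bf6mhjjj4bZ53ai'.
Each match is replaced using the text its own group 1 captured.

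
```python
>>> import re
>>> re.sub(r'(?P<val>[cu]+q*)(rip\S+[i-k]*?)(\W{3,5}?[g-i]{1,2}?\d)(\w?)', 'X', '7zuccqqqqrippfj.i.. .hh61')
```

Every occurrence is swapped for 'X'.

'7zX'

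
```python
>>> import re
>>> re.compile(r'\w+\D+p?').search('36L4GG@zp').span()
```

(0, 9)

Pattern: one or more of a word character; then one or more of a non-digit, then optionally a literal 'p'.
`re.search` scans for the first position where the pattern succeeds.
The match spans [0:9] → '36L4GG@zp'.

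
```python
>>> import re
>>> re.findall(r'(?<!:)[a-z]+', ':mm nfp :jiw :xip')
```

['m', 'nfp', 'iw', 'ip']

The negative lookahead/lookbehind blocks any match where the forbidden context is present.
Matches: at [2:3] → 'm'; at [4:7] → 'nfp'; at [10:12] → 'iw'; at [15:17] → 'ip'.
Since nothing is captured, `findall` lists the 4 matched substrings directly.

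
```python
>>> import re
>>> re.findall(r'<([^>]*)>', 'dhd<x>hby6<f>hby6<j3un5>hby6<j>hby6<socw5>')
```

Because there's exactly one group, `findall` drops the full match and keeps group 1 from each hit.

['x', 'f', 'j3un5', 'j', 'socw5']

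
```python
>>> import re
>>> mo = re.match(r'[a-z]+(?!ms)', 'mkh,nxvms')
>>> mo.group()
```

Because the assertion is negative and zero-width, positions next to the forbidden text are skipped.
`re.match` won't scan ahead — the pattern has to work from the very first character.
The match spans [0:3] → 'mkh'.

'mkh'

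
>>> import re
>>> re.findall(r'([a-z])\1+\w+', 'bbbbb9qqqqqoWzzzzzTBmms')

['b']

`\1` has to match the exact text group 1 already captured.
Scanning left to right: at [0:23] match 'bbbbb9qqqqqoWzzzzzTBmms', group 1 = 'b'.
`findall` collects group 1 from the one match (1 total).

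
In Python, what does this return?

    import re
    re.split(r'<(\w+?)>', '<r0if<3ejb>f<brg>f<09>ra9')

['<r0if', '3ejb', 'f', 'brg', 'f', '09', 'ra9']

The group in the pattern means `split` returns the separators' captures alongside the pieces.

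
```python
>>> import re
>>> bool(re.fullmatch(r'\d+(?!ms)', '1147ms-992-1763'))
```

False

The negative lookaround is zero-width — it rules out positions where the adjacent text would match, without consuming anything.
`fullmatch` succeeds only if the pattern covers the string from start to end.
Here there's no way to consume every character, so the call returns None, and `bool(None)` is False.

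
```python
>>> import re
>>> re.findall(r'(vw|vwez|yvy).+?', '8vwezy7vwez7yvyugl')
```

Branches in `(...|...)` are attempted left-to-right; the first branch that allows the whole pattern to succeed is taken.
Matches: at [1:4] match 'vwe', group 1 = 'vw'; at [7:10] match 'vwe', group 1 = 'vw'; at [12:16] match 'yvyu', group 1 = 'yvy'.
One capturing group, so `findall` returns just the captured substring from each match — 3 in all.

['vw', 'vw', 'yvy']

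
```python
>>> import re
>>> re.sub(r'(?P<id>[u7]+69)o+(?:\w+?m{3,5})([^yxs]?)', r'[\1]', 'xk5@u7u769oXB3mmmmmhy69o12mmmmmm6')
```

'xk5@[u7u769]y69o12mmmmmm6'

The replacement refers to a captured group, so each match is rewritten using its own captured text.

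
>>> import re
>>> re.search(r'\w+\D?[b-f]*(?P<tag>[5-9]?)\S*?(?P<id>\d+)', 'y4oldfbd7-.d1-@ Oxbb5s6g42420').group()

'y4oldfbd7-.d1'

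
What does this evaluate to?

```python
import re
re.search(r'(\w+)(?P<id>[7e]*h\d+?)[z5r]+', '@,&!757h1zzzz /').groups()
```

('757', 'h1')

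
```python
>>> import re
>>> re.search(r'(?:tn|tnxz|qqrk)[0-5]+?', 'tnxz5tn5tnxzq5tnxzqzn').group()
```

`search` walks the string left to right and returns the first match it finds.
The match spans [0:5] → 'tnxz5'.

'tnxz5'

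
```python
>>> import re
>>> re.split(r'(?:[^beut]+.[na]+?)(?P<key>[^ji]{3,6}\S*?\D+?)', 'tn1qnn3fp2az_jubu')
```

['t', '3fp2az_', 'jubu']

This matches one or more of any character except [beut], then any character, then one or more of one of [na] (lazy) (non-capturing group); then 3 to 6 of any character except [ji], then zero or more of a non-whitespace character (lazy), then one or more of a non-digit (lazy) (captured as 'key').
Because the quantifier is non-greedy, it stops expanding at the earliest point where the rest of the pattern can succeed.
Matches to split on: at [1:13] → 'n1qnn3fp2az_'.
`re.split` interleaves the captured-group text with the surrounding fragments.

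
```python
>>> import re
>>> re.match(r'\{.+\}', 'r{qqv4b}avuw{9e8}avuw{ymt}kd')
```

`re.match` only tries the pattern at the start of the string.
Here position 0 doesn't satisfy it, so the call returns None.

None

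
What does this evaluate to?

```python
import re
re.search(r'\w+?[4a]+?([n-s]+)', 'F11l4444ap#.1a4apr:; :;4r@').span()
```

(0, 10)

The pattern matches one or more of a word character (lazy); then one or more of one of [4a] (lazy); then one or more of a character in [n-s] (captured).
`re.search` scans for the first position where the pattern succeeds.
The match spans [0:10] → 'F11l4444ap'.
Captured: group 1 = 'p'.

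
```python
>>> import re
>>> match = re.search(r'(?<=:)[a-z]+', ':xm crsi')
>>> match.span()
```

(1, 3)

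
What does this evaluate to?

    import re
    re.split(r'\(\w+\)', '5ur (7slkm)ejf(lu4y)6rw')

['5ur ', 'ejf', '6rw']

Matches to split on: at [4:11] → '(7slkm)'; at [14:20] → '(lu4y)'.
Each match becomes a cut point; 3 segments remain.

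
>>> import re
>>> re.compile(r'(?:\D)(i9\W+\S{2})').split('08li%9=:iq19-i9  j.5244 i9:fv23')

['08li%9=:iq19', 'i9  j.', '5244', 'i9:fv', '23']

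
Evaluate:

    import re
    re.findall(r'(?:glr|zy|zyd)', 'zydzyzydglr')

`|` is ordered: at each position the engine commits to the first alternative that works.
Scanning left to right: at [0:2] → 'zy'; at [3:5] → 'zy'; at [5:7] → 'zy'; at [8:11] → 'glr'.
`findall` yields the raw match text (4 of them) because the pattern has no groups.

['zy', 'zy', 'zy', 'glr']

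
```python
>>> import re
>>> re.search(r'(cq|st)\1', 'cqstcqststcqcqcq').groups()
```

('st',)

`\1` is not a pattern — it's the concrete string captured by group 1, re-applied verbatim.
`re.search` scans for the first position where the pattern succeeds.
The match spans [6:10] → 'stst'.
Captured: group 1 = 'st'.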